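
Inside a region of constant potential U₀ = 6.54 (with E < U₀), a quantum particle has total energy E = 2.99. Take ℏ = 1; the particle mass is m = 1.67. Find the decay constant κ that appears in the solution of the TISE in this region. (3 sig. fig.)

κ = 3.44

Since E < U₀ the TISE in this region is ψ'' = κ²ψ with κ = √(2m(U₀ − E))/ℏ.
κ = √(2 × 1.67 × 3.55) = 3.443.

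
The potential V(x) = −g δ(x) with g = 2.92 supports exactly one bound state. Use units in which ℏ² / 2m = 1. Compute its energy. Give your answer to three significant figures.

The bound state is ψ(x) = √κ e^{−κ|x|}. The derivative jump ψ'(0⁺) − ψ'(0⁻) = −(2mg/ℏ²)ψ(0) fixes κ = mg/ℏ² = 1.460.
Then E = −ℏ²κ²/(2m) = −mg²/(2ℏ²) = -2.132.

E = -2.13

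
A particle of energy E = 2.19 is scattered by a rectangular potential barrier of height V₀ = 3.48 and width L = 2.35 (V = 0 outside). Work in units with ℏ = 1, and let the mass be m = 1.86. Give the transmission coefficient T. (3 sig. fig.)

T = 0.000126

Since E < V₀ the interior solution is evanescent with decay constant κ = √(2m(V₀ − E))/ℏ = 2.191.
κL = 5.148, sinh(κL) = 86.04.
The exact tunnelling result is T⁻¹ = 1 + V₀² sinh²(κL) / [4E(V₀ − E)] = 7934, so T = 0.000126.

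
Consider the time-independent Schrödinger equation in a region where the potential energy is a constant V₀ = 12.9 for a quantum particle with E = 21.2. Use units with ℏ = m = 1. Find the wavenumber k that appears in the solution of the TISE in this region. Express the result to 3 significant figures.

With E > V₀ the solution is oscillatory, ψ ∝ e^{±ikx} with k = √(2m(E − V₀))/ℏ.
k = √(2 × 1 × 8.3) = 4.074.

k = 4.07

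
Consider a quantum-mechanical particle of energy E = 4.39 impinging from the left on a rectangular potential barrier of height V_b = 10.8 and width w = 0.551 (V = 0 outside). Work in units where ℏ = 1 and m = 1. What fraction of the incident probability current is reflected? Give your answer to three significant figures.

R = 0.928

Since E < V_b the interior solution is evanescent with decay constant κ = √(2m(V_b − E))/ℏ = 3.581.
κw = 1.973, sinh(κw) = 3.526.
The exact tunnelling result is T⁻¹ = 1 + V_b² sinh²(κw) / [4E(V_b − E)] = 13.88, so T = 0.0720.
R = 1 − T = 0.928.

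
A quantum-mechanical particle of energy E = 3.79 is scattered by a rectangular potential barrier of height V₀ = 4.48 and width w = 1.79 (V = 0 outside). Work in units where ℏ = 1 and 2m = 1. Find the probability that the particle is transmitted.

E < V₀: inside the barrier ψ ∝ e^{±κx} with κ = √(2m(V₀ − E))/ℏ = 0.8307.
κw = 1.487, sinh(κw) = 2.099.
The exact tunnelling result is T⁻¹ = 1 + V₀² sinh²(κw) / [4E(V₀ − E)] = 9.450, so T = 0.106.

T = 0.106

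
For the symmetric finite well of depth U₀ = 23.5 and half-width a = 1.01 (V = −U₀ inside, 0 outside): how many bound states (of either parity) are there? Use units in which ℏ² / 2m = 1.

N = 4

The dimensionless depth is z₀ = a√(2mU₀)/ℏ = 1.01 × √(23.50) = 4.896.
The even/odd transcendental equations gain one root per π/2 in z₀, giving N = 1 + ⌊2z₀/π⌋ = 1 + ⌊3.117⌋ = 4.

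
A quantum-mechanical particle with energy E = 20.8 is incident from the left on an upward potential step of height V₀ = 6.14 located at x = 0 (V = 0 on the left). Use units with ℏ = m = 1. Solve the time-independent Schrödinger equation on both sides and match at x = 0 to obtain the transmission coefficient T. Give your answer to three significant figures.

The wavenumbers are k₁ = √(2mE)/ℏ = 6.450 on the left and k₂ = √(2m(E − V₀))/ℏ = 5.415 on the right.
Matching ψ and ψ′ at x = 0 gives r = (k₁ − k₂)/(k₁ + k₂), so R = r² = 0.007610 and T = 1 − R = 0.9924.

T = 0.992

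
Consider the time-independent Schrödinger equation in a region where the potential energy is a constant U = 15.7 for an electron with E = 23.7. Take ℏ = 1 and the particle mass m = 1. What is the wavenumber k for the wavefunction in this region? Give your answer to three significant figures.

k = 4.00

With E > U the solution is oscillatory, ψ ∝ e^{±ikx} with k = √(2m(E − U))/ℏ.
k = √(2 × 1 × 8) = 4.000.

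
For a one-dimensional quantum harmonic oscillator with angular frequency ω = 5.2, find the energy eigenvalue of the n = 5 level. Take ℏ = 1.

E = 28.6

The oscillator eigenvalues are E_n = ℏω(n + ½), so E_5 = 5.2 × 5.5 = 28.60.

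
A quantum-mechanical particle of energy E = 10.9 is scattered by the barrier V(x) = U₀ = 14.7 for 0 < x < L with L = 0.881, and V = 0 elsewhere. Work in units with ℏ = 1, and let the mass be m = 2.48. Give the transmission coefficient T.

T = 0.00146

Since E < U₀ the interior solution is evanescent with decay constant κ = √(2m(U₀ − E))/ℏ = 4.341.
κL = 3.825, sinh(κL) = 22.90.
The exact tunnelling result is T⁻¹ = 1 + U₀² sinh²(κL) / [4E(U₀ − E)] = 685.0, so T = 0.00146.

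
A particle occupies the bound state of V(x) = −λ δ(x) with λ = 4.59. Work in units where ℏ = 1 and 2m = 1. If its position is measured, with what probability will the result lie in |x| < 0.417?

P = 0.853

The normalised bound state is ψ = √κ e^{−κ|x|} with κ = mλ/ℏ² = 2.295.
P(|x| < d) = ∫_{−d}^{d} κ e^{−2κ|x|} dx = 1 − e^{−2κd} = 1 − e^{−1.914} = 0.8525.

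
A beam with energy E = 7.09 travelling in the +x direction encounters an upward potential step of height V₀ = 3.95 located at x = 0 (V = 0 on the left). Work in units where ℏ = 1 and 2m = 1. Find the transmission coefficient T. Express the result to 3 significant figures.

T = 0.960

The wavenumbers are k₁ = √(2mE)/ℏ = 2.663 on the left and k₂ = √(2m(E − V₀))/ℏ = 1.772 on the right.
Matching ψ and ψ′ at x = 0 gives r = (k₁ − k₂)/(k₁ + k₂), so R = r² = 0.04034 and T = 1 − R = 0.9597.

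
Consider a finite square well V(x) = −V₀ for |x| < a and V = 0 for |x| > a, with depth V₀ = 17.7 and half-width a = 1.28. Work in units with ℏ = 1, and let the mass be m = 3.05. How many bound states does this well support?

N = 9

Define the well-strength parameter z₀ = (a/ℏ)√(2mV₀) = 1.28 × √(2·3.05·17.7) = 13.30.
A new bound state (alternating even/odd) appears each time z₀ passes a multiple of π/2, so N = ⌊2z₀/π⌋ + 1 = ⌊8.467⌋ + 1 = 9.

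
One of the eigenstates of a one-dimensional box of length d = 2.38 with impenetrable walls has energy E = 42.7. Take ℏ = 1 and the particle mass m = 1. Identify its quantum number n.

For an infinite well E_n = n²π²ℏ²/(2md²), so n = (d/πℏ)√(2mE).
n = (2.38/π) × √(2 × 1 × 42.7) = 7.001 → n = 7.

n = 7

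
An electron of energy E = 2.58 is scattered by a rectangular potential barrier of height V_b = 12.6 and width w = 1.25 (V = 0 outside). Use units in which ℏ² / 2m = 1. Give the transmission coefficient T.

E < V_b: inside the barrier ψ ∝ e^{±κx} with κ = √(2m(V_b − E))/ℏ = 3.165.
κw = 3.957, sinh(κw) = 26.14.
The exact tunnelling result is T⁻¹ = 1 + V_b² sinh²(κw) / [4E(V_b − E)] = 1050, so T = 0.000953.

T = 0.000953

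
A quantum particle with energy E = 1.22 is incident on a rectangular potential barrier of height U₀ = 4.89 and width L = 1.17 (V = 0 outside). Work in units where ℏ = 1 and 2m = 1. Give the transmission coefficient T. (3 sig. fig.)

E < U₀: inside the barrier ψ ∝ e^{±κx} with κ = √(2m(U₀ − E))/ℏ = 1.916.
κL = 2.241, sinh(κL) = 4.650.
The exact tunnelling result is T⁻¹ = 1 + U₀² sinh²(κL) / [4E(U₀ − E)] = 29.87, so T = 0.0335.

T = 0.0335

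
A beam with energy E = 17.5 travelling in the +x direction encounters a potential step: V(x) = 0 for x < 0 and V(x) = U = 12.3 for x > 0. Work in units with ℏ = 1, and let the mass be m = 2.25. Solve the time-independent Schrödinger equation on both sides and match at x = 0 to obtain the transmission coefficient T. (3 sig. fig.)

The wavenumbers are k₁ = √(2mE)/ℏ = 8.874 on the left and k₂ = √(2m(E − U))/ℏ = 4.837 on the right.
Matching ψ and ψ′ at x = 0 gives r = (k₁ − k₂)/(k₁ + k₂), so R = r² = 0.08668 and T = 1 − R = 0.9133.

T = 0.913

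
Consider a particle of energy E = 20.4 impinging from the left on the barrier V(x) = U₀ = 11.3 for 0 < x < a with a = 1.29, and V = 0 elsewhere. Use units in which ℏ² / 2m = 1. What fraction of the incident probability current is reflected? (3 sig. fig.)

Above the barrier the interior wavenumber is k₂ = √(2m(E − U₀))/ℏ = 3.017, giving phase k₂a = 3.891.
Matching at both interfaces gives T⁻¹ = 1 + U₀² sin²(k₂a) / [4E(E − U₀)] = 1.080, hence T = 0.926.
R = 1 − T = 0.0740.

R = 0.0740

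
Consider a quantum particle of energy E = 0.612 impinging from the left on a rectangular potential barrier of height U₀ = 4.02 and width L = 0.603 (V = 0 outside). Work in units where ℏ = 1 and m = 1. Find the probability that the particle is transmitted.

E < U₀: inside the barrier ψ ∝ e^{±κx} with κ = √(2m(U₀ − E))/ℏ = 2.611.
κL = 1.574, sinh(κL) = 2.310.
The exact tunnelling result is T⁻¹ = 1 + U₀² sinh²(κL) / [4E(U₀ − E)] = 11.34, so T = 0.0882.

T = 0.0882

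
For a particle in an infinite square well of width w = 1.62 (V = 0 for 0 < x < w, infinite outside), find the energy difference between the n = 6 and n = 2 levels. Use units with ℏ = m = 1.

ΔE = 60.2

E_n = n²π²ℏ²/(2mw²), so ΔE = (6² − 2²) π²ℏ²/(2mw²).
ΔE = 32 × π² / (2 × 1 × 1.62²) = 60.17.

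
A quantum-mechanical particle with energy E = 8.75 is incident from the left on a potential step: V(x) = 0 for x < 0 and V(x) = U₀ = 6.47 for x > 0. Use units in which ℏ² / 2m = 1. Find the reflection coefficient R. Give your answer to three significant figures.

On each side the TISE gives plane waves with k = √(2m(E − V))/ℏ: k₁ = √(2·½·8.75) = 2.958, k₂ = √(2·½·2.28) = 1.510.
Matching ψ and ψ′ at x = 0 gives r = (k₁ − k₂)/(k₁ + k₂), so R = r² = 0.1050 and T = 1 − R = 0.8950.

R = 0.105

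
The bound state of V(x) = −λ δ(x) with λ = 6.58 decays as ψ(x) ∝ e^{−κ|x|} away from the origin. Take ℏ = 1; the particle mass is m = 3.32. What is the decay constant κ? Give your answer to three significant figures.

Integrating the TISE across x = 0 gives the cusp condition ψ'(0⁺) − ψ'(0⁻) = −(2mλ/ℏ²)ψ(0).
With ψ ∝ e^{−κ|x|} this yields −2κ = −2mλ/ℏ², so κ = mλ/ℏ² = 21.85.

κ = 21.8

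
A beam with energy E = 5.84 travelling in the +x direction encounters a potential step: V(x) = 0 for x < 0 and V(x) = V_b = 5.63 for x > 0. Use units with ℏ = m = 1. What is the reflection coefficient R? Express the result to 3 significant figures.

R = 0.464

The wavenumbers are k₁ = √(2mE)/ℏ = 3.418 on the left and k₂ = √(2m(E − V_b))/ℏ = 0.6481 on the right.
Continuity of ψ and ψ′ at the step yields the reflection amplitude r = (k₁ − k₂)/(k₁ + k₂) = 0.6812; thus R = |r|² = 0.4640, T = 0.5360.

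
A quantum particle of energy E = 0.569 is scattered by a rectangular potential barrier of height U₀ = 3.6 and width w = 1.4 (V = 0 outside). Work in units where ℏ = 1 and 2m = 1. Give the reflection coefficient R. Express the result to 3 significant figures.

R = 0.984

E < U₀: inside the barrier ψ ∝ e^{±κx} with κ = √(2m(U₀ − E))/ℏ = 1.741.
κw = 2.437, sinh(κw) = 5.678.
Matching ψ, ψ′ at both faces gives T = [1 + U₀² sinh²(κw) / (4E(U₀ − E))]⁻¹ = 1/61.56 = 0.0162.
R = 1 − T = 0.984.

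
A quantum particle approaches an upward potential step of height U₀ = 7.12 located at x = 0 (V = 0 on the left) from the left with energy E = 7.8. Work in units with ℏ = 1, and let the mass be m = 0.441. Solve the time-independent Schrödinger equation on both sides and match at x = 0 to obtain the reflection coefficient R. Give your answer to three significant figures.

On each side the TISE gives plane waves with k = √(2m(E − V))/ℏ: k₁ = √(2·0.441·7.8) = 2.623, k₂ = √(2·0.441·0.68) = 0.7744.
Continuity of ψ and ψ′ at the step yields the reflection amplitude r = (k₁ − k₂)/(k₁ + k₂) = 0.5441; thus R = |r|² = 0.2960, T = 0.7040.

R = 0.296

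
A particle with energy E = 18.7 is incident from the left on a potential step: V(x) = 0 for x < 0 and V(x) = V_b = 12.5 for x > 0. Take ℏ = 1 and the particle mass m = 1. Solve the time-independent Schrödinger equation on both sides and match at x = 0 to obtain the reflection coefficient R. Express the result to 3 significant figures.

R = 0.0725

On each side the TISE gives plane waves with k = √(2m(E − V))/ℏ: k₁ = √(2·1·18.7) = 6.116, k₂ = √(2·1·6.2) = 3.521.
Matching ψ and ψ′ at x = 0 gives r = (k₁ − k₂)/(k₁ + k₂), so R = r² = 0.07246 and T = 1 − R = 0.9275.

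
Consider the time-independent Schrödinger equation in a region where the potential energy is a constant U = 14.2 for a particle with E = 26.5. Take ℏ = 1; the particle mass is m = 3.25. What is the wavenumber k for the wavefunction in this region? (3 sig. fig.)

k = 8.94

With E > U the solution is oscillatory, ψ ∝ e^{±ikx} with k = √(2m(E − U))/ℏ.
k = √(2 × 3.25 × 12.3) = 8.941.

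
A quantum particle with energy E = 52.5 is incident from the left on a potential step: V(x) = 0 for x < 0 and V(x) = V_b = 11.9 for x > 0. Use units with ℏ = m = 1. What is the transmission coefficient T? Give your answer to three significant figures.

The wavenumbers are k₁ = √(2mE)/ℏ = 10.25 on the left and k₂ = √(2m(E − V_b))/ℏ = 9.011 on the right.
Continuity of ψ and ψ′ at the step yields the reflection amplitude r = (k₁ − k₂)/(k₁ + k₂) = 0.06417; thus R = |r|² = 0.004118, T = 0.9959.

T = 0.996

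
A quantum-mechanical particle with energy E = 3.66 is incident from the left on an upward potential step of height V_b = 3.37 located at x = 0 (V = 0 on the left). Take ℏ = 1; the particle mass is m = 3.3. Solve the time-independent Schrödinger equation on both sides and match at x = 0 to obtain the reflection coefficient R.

R = 0.314

On each side the TISE gives plane waves with k = √(2m(E − V))/ℏ: k₁ = √(2·3.3·3.66) = 4.915, k₂ = √(2·3.3·0.29) = 1.383.
Matching ψ and ψ′ at x = 0 gives r = (k₁ − k₂)/(k₁ + k₂), so R = r² = 0.3144 and T = 1 − R = 0.6856.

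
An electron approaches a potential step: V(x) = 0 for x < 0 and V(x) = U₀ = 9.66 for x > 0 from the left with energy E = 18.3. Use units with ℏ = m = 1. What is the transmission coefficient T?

On each side the TISE gives plane waves with k = √(2m(E − V))/ℏ: k₁ = √(2·1·18.3) = 6.050, k₂ = √(2·1·8.64) = 4.157.
Continuity of ψ and ψ′ at the step yields the reflection amplitude r = (k₁ − k₂)/(k₁ + k₂) = 0.1855; thus R = |r|² = 0.03439, T = 0.9656.

T = 0.966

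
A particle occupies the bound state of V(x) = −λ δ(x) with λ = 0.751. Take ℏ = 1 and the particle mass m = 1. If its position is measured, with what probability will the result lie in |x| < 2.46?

P = 0.975

The normalised bound state is ψ = √κ e^{−κ|x|} with κ = mλ/ℏ² = 0.7510.
P(|x| < d) = ∫_{−d}^{d} κ e^{−2κ|x|} dx = 1 − e^{−2κd} = 1 − e^{−3.695} = 0.9752.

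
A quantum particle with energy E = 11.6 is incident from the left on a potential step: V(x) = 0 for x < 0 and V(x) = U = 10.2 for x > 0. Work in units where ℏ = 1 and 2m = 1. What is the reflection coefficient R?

R = 0.235

On each side the TISE gives plane waves with k = √(2m(E − V))/ℏ: k₁ = √(2·½·11.6) = 3.406, k₂ = √(2·½·1.4) = 1.183.
Continuity of ψ and ψ′ at the step yields the reflection amplitude r = (k₁ − k₂)/(k₁ + k₂) = 0.4843; thus R = |r|² = 0.2346, T = 0.7654.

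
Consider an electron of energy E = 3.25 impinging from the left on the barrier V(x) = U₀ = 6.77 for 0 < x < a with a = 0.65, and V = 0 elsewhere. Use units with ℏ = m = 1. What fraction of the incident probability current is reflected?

Since E < U₀ the interior solution is evanescent with decay constant κ = √(2m(U₀ − E))/ℏ = 2.653.
κa = 1.725, sinh(κa) = 2.716.
The exact tunnelling result is T⁻¹ = 1 + U₀² sinh²(κa) / [4E(U₀ − E)] = 8.389, so T = 0.119.
R = 1 − T = 0.881.

R = 0.881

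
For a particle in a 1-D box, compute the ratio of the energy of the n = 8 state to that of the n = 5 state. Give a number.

2.56

E_n = n²π²ℏ²/(2mL²) so the ratio is n₂²/n₁² = 64/25 = 2.56.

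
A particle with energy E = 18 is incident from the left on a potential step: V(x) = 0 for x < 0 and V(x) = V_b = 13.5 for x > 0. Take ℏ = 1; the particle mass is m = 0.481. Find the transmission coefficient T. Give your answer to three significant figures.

T = 0.889

On each side the TISE gives plane waves with k = √(2m(E − V))/ℏ: k₁ = √(2·0.481·18) = 4.161, k₂ = √(2·0.481·4.5) = 2.081.
Matching ψ and ψ′ at x = 0 gives r = (k₁ − k₂)/(k₁ + k₂), so R = r² = 0.1111 and T = 1 − R = 0.8889.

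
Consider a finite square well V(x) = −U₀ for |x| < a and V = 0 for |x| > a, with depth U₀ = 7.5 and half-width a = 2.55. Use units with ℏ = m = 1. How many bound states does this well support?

N = 7

Define the well-strength parameter z₀ = (a/ℏ)√(2mU₀) = 2.55 × √(2·1·7.5) = 9.876.
A new bound state (alternating even/odd) appears each time z₀ passes a multiple of π/2, so N = ⌊2z₀/π⌋ + 1 = ⌊6.287⌋ + 1 = 7.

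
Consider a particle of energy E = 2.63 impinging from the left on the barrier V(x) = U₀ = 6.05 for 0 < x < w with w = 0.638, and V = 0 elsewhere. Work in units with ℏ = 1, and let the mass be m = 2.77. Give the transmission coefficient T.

T = 0.0151

Since E < U₀ the interior solution is evanescent with decay constant κ = √(2m(U₀ − E))/ℏ = 4.353.
κw = 2.777, sinh(κw) = 8.005.
Matching ψ, ψ′ at both faces gives T = [1 + U₀² sinh²(κw) / (4E(U₀ − E))]⁻¹ = 1/66.19 = 0.0151.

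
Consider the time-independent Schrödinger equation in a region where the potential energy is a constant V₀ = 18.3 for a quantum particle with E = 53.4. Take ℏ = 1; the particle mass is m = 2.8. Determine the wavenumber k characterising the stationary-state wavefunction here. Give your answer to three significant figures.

With E > V₀ the solution is oscillatory, ψ ∝ e^{±ikx} with k = √(2m(E − V₀))/ℏ.
k = √(2 × 2.8 × 35.1) = 14.02.

k = 14.0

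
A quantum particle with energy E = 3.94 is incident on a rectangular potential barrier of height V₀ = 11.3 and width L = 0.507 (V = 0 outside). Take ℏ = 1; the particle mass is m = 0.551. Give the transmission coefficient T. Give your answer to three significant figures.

T = 0.185

E < V₀: inside the barrier ψ ∝ e^{±κx} with κ = √(2m(V₀ − E))/ℏ = 2.848.
κL = 1.444, sinh(κL) = 2.001.
The exact tunnelling result is T⁻¹ = 1 + V₀² sinh²(κL) / [4E(V₀ − E)] = 5.406, so T = 0.185.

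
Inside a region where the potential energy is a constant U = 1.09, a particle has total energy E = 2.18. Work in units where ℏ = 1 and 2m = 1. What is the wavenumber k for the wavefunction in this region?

k = 1.04

With E > U the solution is oscillatory, ψ ∝ e^{±ikx} with k = √(2m(E − U))/ℏ.
k = √(2 × 0.5 × 1.09) = 1.044.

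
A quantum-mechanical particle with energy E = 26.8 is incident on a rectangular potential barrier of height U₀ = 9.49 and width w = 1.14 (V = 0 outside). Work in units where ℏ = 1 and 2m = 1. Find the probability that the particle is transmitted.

E > U₀: inside the barrier k₂ = √(2m(E − U₀))/ℏ = 4.161, k₂w = 4.743.
T = [1 + U₀² sin²(k₂w) / (4E(E − U₀))]⁻¹ = 1/1.048 = 0.954.

T = 0.954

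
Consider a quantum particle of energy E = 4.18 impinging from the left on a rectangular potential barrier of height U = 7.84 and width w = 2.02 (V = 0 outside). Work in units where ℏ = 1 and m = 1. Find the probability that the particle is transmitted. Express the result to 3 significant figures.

T = 0.0000713

E < U: inside the barrier ψ ∝ e^{±κx} with κ = √(2m(U − E))/ℏ = 2.706.
κw = 5.465, sinh(κw) = 118.2.
Matching ψ, ψ′ at both faces gives T = [1 + U² sinh²(κw) / (4E(U − E))]⁻¹ = 1/14020 = 0.0000713.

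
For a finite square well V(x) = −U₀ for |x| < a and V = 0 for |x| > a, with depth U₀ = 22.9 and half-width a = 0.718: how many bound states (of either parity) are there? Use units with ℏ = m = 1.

The dimensionless depth is z₀ = a√(2mU₀)/ℏ = 0.718 × √(45.80) = 4.859.
A new bound state (alternating even/odd) appears each time z₀ passes a multiple of π/2, so N = ⌊2z₀/π⌋ + 1 = ⌊3.093⌋ + 1 = 4.

N = 4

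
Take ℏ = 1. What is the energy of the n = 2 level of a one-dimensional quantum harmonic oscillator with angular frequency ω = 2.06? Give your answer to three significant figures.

Using E_n = (n + ½)ℏω: E_2 = 2.5 × 2.06 = 5.150.

E = 5.15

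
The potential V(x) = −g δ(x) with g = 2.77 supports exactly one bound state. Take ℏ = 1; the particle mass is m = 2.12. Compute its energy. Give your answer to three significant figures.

For x ≠ 0 the bound state is ψ ∝ e^{−κ|x|}; integrating the TISE across the delta gives the cusp condition 2κ = 2mg/ℏ², so κ = 5.872.
Then E = −ℏ²κ²/(2m) = −mg²/(2ℏ²) = -8.133.

E = -8.13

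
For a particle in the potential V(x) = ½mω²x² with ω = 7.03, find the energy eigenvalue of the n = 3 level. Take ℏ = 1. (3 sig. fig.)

E = 24.6

The oscillator eigenvalues are E_n = ℏω(n + ½), so E_3 = 7.03 × 3.5 = 24.61.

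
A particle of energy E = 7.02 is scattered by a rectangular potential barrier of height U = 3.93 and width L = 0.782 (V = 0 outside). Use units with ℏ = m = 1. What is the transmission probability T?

Above the barrier the interior wavenumber is k₂ = √(2m(E − U))/ℏ = 2.486, giving phase k₂L = 1.944.
Matching at both interfaces gives T⁻¹ = 1 + U² sin²(k₂L) / [4E(E − U)] = 1.154, hence T = 0.866.

T = 0.866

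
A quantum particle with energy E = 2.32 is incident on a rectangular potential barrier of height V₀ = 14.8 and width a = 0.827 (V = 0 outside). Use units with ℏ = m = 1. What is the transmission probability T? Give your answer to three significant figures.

T = 0.000545

Since E < V₀ the interior solution is evanescent with decay constant κ = √(2m(V₀ − E))/ℏ = 4.996.
κa = 4.132, sinh(κa) = 31.13.
Matching ψ, ψ′ at both faces gives T = [1 + V₀² sinh²(κa) / (4E(V₀ − E))]⁻¹ = 1/1834 = 0.000545.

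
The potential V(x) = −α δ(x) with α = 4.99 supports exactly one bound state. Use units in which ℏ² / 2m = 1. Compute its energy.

For x ≠ 0 the bound state is ψ ∝ e^{−κ|x|}; integrating the TISE across the delta gives the cusp condition 2κ = 2mα/ℏ², so κ = 2.495.
Then E = −ℏ²κ²/(2m) = −mα²/(2ℏ²) = -6.225.

E = -6.23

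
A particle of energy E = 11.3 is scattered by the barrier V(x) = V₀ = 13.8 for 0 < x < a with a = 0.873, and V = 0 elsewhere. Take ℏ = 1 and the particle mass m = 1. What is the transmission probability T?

E < V₀: inside the barrier ψ ∝ e^{±κx} with κ = √(2m(V₀ − E))/ℏ = 2.236.
κa = 1.952, sinh(κa) = 3.451.
The exact tunnelling result is T⁻¹ = 1 + V₀² sinh²(κa) / [4E(V₀ − E)] = 21.07, so T = 0.0475.

T = 0.0475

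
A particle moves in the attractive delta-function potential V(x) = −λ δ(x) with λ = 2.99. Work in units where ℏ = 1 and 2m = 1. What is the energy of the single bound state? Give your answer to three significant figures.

E = -2.24

The bound state is ψ(x) = √κ e^{−κ|x|}. The derivative jump ψ'(0⁺) − ψ'(0⁻) = −(2mλ/ℏ²)ψ(0) fixes κ = mλ/ℏ² = 1.495.
Then E = −ℏ²κ²/(2m) = −mλ²/(2ℏ²) = -2.235.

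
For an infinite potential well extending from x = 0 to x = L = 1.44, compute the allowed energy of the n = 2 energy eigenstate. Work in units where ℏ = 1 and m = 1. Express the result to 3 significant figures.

The infinite-well eigenfunctions ψ_n = √(2/L) sin(nπx/L) vanish at both walls, giving E_n = n²π²ℏ²/(2mL²).
E_2 = 2² × π² / (2 × 1 × 1.44²) = 9.519.

E = 9.52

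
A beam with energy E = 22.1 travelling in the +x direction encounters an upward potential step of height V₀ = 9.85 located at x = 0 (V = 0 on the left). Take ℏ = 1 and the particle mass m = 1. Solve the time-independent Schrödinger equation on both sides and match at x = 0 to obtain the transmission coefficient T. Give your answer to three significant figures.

T = 0.979

The wavenumbers are k₁ = √(2mE)/ℏ = 6.648 on the left and k₂ = √(2m(E − V₀))/ℏ = 4.950 on the right.
Continuity of ψ and ψ′ at the step yields the reflection amplitude r = (k₁ − k₂)/(k₁ + k₂) = 0.1465; thus R = |r|² = 0.02145, T = 0.9786.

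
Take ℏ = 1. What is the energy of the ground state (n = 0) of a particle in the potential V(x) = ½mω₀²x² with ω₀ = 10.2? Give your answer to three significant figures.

The oscillator eigenvalues are E_n = ℏω₀(n + ½), so E_0 = 10.2 × 0.5 = 5.100.

E = 5.10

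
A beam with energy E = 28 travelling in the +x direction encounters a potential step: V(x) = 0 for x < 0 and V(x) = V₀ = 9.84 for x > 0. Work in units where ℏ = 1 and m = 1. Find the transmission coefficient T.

On each side the TISE gives plane waves with k = √(2m(E − V))/ℏ: k₁ = √(2·1·28) = 7.483, k₂ = √(2·1·18.16) = 6.027.
Continuity of ψ and ψ′ at the step yields the reflection amplitude r = (k₁ − k₂)/(k₁ + k₂) = 0.1078; thus R = |r|² = 0.01163, T = 0.9884.

T = 0.988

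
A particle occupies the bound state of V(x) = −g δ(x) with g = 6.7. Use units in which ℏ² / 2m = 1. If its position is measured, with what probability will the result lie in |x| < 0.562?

P = 0.977

The normalised bound state is ψ = √κ e^{−κ|x|} with κ = mg/ℏ² = 3.350.
P(|x| < d) = ∫_{−d}^{d} κ e^{−2κ|x|} dx = 1 − e^{−2κd} = 1 − e^{−3.765} = 0.9768.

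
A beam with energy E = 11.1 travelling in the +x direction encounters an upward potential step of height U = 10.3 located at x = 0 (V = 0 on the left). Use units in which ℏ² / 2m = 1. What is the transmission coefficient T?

T = 0.667

On each side the TISE gives plane waves with k = √(2m(E − V))/ℏ: k₁ = √(2·½·11.1) = 3.332, k₂ = √(2·½·0.8) = 0.8944.
Matching ψ and ψ′ at x = 0 gives r = (k₁ − k₂)/(k₁ + k₂), so R = r² = 0.3326 and T = 1 − R = 0.6674.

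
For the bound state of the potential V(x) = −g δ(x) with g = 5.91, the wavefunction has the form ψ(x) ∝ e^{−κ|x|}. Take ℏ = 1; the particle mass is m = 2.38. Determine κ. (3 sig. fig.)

κ = 14.1

Integrating the TISE across x = 0 gives the cusp condition ψ'(0⁺) − ψ'(0⁻) = −(2mg/ℏ²)ψ(0).
With ψ ∝ e^{−κ|x|} this yields −2κ = −2mg/ℏ², so κ = mg/ℏ² = 14.07.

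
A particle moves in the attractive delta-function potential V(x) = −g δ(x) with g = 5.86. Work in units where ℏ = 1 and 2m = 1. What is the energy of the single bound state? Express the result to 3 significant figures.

For x ≠ 0 the bound state is ψ ∝ e^{−κ|x|}; integrating the TISE across the delta gives the cusp condition 2κ = 2mg/ℏ², so κ = 2.930.
Then E = −ℏ²κ²/(2m) = −mg²/(2ℏ²) = -8.585.

E = -8.58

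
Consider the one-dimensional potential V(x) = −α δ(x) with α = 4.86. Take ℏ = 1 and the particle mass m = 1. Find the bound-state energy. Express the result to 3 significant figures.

The bound state is ψ(x) = √κ e^{−κ|x|}. The derivative jump ψ'(0⁺) − ψ'(0⁻) = −(2mα/ℏ²)ψ(0) fixes κ = mα/ℏ² = 4.860.
Then E = −ℏ²κ²/(2m) = −mα²/(2ℏ²) = -11.81.

E = -11.8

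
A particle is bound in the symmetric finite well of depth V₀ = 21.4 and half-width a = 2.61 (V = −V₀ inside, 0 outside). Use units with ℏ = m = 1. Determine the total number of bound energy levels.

N = 11

Define the well-strength parameter z₀ = (a/ℏ)√(2mV₀) = 2.61 × √(2·1·21.4) = 17.08.
A new bound state (alternating even/odd) appears each time z₀ passes a multiple of π/2, so N = ⌊2z₀/π⌋ + 1 = ⌊10.87⌋ + 1 = 11.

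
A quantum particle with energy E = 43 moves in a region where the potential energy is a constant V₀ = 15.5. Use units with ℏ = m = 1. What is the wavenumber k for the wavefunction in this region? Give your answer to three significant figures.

k = 7.42

With E > V₀ the solution is oscillatory, ψ ∝ e^{±ikx} with k = √(2m(E − V₀))/ℏ.
k = √(2 × 1 × 27.5) = 7.416.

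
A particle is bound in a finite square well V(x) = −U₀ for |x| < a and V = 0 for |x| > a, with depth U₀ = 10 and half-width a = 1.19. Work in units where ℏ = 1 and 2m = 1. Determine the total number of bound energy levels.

The dimensionless depth is z₀ = a√(2mU₀)/ℏ = 1.19 × √(10.00) = 3.763.
A new bound state (alternating even/odd) appears each time z₀ passes a multiple of π/2, so N = ⌊2z₀/π⌋ + 1 = ⌊2.396⌋ + 1 = 3.

N = 3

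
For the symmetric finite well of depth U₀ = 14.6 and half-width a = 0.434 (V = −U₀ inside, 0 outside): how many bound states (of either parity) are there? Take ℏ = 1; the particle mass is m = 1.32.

The dimensionless depth is z₀ = a√(2mU₀)/ℏ = 0.434 × √(38.54) = 2.694.
The even/odd transcendental equations gain one root per π/2 in z₀, giving N = 1 + ⌊2z₀/π⌋ = 1 + ⌊1.715⌋ = 2.

N = 2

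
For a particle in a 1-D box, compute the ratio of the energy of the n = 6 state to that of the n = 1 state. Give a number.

Since E_n ∝ n², the ratio is (6/1)² = 36.

36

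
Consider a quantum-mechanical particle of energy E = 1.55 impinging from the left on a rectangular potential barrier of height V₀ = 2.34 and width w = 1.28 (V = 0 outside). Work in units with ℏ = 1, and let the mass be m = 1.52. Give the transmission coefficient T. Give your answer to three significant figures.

T = 0.0657

Since E < V₀ the interior solution is evanescent with decay constant κ = √(2m(V₀ − E))/ℏ = 1.550.
κw = 1.984, sinh(κw) = 3.566.
The exact tunnelling result is T⁻¹ = 1 + V₀² sinh²(κw) / [4E(V₀ − E)] = 15.21, so T = 0.0657.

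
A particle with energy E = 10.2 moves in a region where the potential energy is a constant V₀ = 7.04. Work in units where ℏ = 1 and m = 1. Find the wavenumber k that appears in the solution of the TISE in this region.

k = 2.51

With E > V₀ the solution is oscillatory, ψ ∝ e^{±ikx} with k = √(2m(E − V₀))/ℏ.
k = √(2 × 1 × 3.16) = 2.514.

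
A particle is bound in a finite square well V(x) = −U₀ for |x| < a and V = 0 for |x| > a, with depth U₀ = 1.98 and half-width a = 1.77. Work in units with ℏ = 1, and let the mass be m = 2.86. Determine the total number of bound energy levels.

N = 4

Define the well-strength parameter z₀ = (a/ℏ)√(2mU₀) = 1.77 × √(2·2.86·1.98) = 5.957.
A new bound state (alternating even/odd) appears each time z₀ passes a multiple of π/2, so N = ⌊2z₀/π⌋ + 1 = ⌊3.792⌋ + 1 = 4.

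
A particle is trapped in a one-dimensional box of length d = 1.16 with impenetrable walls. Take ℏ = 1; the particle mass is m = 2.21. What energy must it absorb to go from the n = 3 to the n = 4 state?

ΔE = 11.6

E_n = n²π²ℏ²/(2md²), so ΔE = (4² − 3²) π²ℏ²/(2md²).
ΔE = 7 × π² / (2 × 2.21 × 1.16²) = 11.62.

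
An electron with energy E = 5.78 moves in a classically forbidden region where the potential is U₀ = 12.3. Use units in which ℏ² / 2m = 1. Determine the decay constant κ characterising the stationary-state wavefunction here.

Since E < U₀ the TISE in this region is ψ'' = κ²ψ with κ = √(2m(U₀ − E))/ℏ.
κ = √(2 × 0.5 × 6.52) = 2.553.

κ = 2.55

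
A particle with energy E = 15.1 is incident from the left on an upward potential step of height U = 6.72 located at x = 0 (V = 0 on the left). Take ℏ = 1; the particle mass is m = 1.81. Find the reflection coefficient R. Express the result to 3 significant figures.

The wavenumbers are k₁ = √(2mE)/ℏ = 7.393 on the left and k₂ = √(2m(E − U))/ℏ = 5.508 on the right.
Matching ψ and ψ′ at x = 0 gives r = (k₁ − k₂)/(k₁ + k₂), so R = r² = 0.02136 and T = 1 − R = 0.9786.

R = 0.0214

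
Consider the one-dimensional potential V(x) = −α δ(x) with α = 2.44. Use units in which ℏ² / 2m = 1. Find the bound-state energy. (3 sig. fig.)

E = -1.49

The bound state is ψ(x) = √κ e^{−κ|x|}. The derivative jump ψ'(0⁺) − ψ'(0⁻) = −(2mα/ℏ²)ψ(0) fixes κ = mα/ℏ² = 1.220.
Then E = −ℏ²κ²/(2m) = −mα²/(2ℏ²) = -1.488.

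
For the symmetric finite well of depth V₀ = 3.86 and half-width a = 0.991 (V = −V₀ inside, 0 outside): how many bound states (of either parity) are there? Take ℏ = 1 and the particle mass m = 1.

The dimensionless depth is z₀ = a√(2mV₀)/ℏ = 0.991 × √(7.720) = 2.753.
The even/odd transcendental equations gain one root per π/2 in z₀, giving N = 1 + ⌊2z₀/π⌋ = 1 + ⌊1.753⌋ = 2.

N = 2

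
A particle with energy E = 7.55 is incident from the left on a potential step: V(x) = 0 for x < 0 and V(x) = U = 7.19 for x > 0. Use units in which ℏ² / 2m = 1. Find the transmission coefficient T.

T = 0.588

The wavenumbers are k₁ = √(2mE)/ℏ = 2.748 on the left and k₂ = √(2m(E − U))/ℏ = 0.6000 on the right.
Matching ψ and ψ′ at x = 0 gives r = (k₁ − k₂)/(k₁ + k₂), so R = r² = 0.4116 and T = 1 − R = 0.5884.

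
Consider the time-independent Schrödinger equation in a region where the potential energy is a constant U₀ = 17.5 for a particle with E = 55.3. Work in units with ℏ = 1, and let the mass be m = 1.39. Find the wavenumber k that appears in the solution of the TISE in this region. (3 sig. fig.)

With E > U₀ the solution is oscillatory, ψ ∝ e^{±ikx} with k = √(2m(E − U₀))/ℏ.
k = √(2 × 1.39 × 37.8) = 10.25.

k = 10.3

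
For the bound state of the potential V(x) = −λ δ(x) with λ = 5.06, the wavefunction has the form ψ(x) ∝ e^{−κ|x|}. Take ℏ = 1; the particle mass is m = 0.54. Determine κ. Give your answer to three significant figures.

Integrate −(ℏ²/2m)ψ'' − λδ(x)ψ = Eψ from −ε to +ε: the ψ'' term gives ψ'(0⁺) − ψ'(0⁻) and the δ term gives −(2mλ/ℏ²)ψ(0).
With ψ ∝ e^{−κ|x|} this yields −2κ = −2mλ/ℏ², so κ = mλ/ℏ² = 2.732.

κ = 2.73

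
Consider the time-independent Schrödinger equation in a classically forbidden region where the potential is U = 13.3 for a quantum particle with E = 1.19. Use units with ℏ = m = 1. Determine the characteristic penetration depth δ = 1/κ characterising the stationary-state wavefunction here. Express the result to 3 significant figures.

Since E < U the TISE in this region is ψ'' = κ²ψ with κ = √(2m(U − E))/ℏ.
κ = √(2 × 1 × 12.11) = 4.921. The penetration depth is δ = 1/κ = 0.203.

δ = 0.203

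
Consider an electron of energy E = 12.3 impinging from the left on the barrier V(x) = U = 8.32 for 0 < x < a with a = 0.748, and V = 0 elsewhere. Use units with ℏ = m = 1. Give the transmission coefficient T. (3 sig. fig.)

T = 0.794

Above the barrier the interior wavenumber is k₂ = √(2m(E − U))/ℏ = 2.821, giving phase k₂a = 2.110.
Matching at both interfaces gives T⁻¹ = 1 + U² sin²(k₂a) / [4E(E − U)] = 1.260, hence T = 0.794.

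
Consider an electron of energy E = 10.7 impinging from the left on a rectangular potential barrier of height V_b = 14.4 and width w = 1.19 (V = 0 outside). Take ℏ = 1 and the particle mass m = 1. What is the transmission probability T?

T = 0.00470

E < V_b: inside the barrier ψ ∝ e^{±κx} with κ = √(2m(V_b − E))/ℏ = 2.720.
κw = 3.237, sinh(κw) = 12.71.
Matching ψ, ψ′ at both faces gives T = [1 + V_b² sinh²(κw) / (4E(V_b − E))]⁻¹ = 1/212.6 = 0.00470.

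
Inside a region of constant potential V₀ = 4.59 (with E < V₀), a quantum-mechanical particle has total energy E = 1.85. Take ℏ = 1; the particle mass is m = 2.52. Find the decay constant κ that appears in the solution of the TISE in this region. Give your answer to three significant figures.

κ = 3.72

Since E < V₀ the TISE in this region is ψ'' = κ²ψ with κ = √(2m(V₀ − E))/ℏ.
κ = √(2 × 2.52 × 2.74) = 3.716.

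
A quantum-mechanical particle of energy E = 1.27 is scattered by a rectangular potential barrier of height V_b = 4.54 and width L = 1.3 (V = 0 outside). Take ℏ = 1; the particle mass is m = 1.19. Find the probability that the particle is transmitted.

Since E < V_b the interior solution is evanescent with decay constant κ = √(2m(V_b − E))/ℏ = 2.790.
κL = 3.627, sinh(κL) = 18.78.
The exact tunnelling result is T⁻¹ = 1 + V_b² sinh²(κL) / [4E(V_b − E)] = 438.6, so T = 0.00228.

T = 0.00228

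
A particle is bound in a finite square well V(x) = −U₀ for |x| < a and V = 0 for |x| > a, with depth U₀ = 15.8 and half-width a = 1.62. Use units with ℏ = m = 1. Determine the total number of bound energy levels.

N = 6

The dimensionless depth is z₀ = a√(2mU₀)/ℏ = 1.62 × √(31.60) = 9.107.
A new bound state (alternating even/odd) appears each time z₀ passes a multiple of π/2, so N = ⌊2z₀/π⌋ + 1 = ⌊5.797⌋ + 1 = 6.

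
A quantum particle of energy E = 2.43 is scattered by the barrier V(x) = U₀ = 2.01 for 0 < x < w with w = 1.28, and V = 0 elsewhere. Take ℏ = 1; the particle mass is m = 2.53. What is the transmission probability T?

T = 0.525

Above the barrier the interior wavenumber is k₂ = √(2m(E − U₀))/ℏ = 1.458, giving phase k₂w = 1.866.
T = [1 + U₀² sin²(k₂w) / (4E(E − U₀))]⁻¹ = 1/1.906 = 0.525.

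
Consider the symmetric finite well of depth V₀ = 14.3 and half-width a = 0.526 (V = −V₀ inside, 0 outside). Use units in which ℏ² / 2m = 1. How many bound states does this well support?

N = 2

The dimensionless depth is z₀ = a√(2mV₀)/ℏ = 0.526 × √(14.30) = 1.989.
A new bound state (alternating even/odd) appears each time z₀ passes a multiple of π/2, so N = ⌊2z₀/π⌋ + 1 = ⌊1.266⌋ + 1 = 2.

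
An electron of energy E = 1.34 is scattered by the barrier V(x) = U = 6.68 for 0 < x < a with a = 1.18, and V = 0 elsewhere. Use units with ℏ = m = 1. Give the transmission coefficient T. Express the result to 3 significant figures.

T = 0.00115

Since E < U the interior solution is evanescent with decay constant κ = √(2m(U − E))/ℏ = 3.268.
κa = 3.856, sinh(κa) = 23.63.
The exact tunnelling result is T⁻¹ = 1 + U² sinh²(κa) / [4E(U − E)] = 871.8, so T = 0.00115.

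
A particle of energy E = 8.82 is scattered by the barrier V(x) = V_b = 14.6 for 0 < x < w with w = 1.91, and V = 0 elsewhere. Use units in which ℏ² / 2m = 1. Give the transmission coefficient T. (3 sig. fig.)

T = 0.000393

E < V_b: inside the barrier ψ ∝ e^{±κx} with κ = √(2m(V_b − E))/ℏ = 2.404.
κw = 4.592, sinh(κw) = 49.34.
Matching ψ, ψ′ at both faces gives T = [1 + V_b² sinh²(κw) / (4E(V_b − E))]⁻¹ = 1/2546 = 0.000393.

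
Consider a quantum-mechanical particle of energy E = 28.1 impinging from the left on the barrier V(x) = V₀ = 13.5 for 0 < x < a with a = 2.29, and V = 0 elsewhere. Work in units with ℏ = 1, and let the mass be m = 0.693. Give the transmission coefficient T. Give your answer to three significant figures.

E > V₀: inside the barrier k₂ = √(2m(E − V₀))/ℏ = 4.498, k₂a = 10.30.
T = [1 + V₀² sin²(k₂a) / (4E(E − V₀))]⁻¹ = 1/1.066 = 0.938.

T = 0.938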